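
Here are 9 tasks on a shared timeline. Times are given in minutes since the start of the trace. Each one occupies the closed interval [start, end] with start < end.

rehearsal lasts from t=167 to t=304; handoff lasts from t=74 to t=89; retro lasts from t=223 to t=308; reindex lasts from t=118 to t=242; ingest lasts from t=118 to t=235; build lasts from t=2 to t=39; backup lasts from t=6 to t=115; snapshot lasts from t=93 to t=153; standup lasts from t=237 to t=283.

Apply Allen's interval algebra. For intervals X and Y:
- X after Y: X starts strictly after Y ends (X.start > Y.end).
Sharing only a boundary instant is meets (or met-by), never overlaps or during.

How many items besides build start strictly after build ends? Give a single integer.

7

Target build = [t=2, t=39].
backup [t=6, t=115] → overlapped-by → no.
handoff [t=74, t=89] → after → counts.
ingest [t=118, t=235] → after → counts.
rehearsal [t=167, t=304] → after → counts.
reindex [t=118, t=242] → after → counts.
retro [t=223, t=308] → after → counts.
snapshot [t=93, t=153] → after → counts.
standup [t=237, t=283] → after → counts.
Total: 7.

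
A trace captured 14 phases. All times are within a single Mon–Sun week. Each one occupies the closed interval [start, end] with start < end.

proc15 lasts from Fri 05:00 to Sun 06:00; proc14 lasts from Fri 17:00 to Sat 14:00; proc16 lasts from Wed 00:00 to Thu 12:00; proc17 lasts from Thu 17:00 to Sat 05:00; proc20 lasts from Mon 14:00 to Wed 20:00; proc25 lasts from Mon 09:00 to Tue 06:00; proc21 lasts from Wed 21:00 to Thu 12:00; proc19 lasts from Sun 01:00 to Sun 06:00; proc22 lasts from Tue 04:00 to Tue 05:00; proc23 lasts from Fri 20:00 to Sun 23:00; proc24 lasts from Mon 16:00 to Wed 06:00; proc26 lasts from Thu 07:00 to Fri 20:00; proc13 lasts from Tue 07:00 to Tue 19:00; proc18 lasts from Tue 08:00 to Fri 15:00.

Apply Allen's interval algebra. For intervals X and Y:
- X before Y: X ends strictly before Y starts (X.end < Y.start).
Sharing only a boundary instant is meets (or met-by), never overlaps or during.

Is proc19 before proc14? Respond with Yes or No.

proc19 = [Sun 01:00, Sun 06:00], proc14 = [Fri 17:00, Sat 14:00].
Actual relation of proc19 to proc14: after.
Asked whether 'before' holds → No.

No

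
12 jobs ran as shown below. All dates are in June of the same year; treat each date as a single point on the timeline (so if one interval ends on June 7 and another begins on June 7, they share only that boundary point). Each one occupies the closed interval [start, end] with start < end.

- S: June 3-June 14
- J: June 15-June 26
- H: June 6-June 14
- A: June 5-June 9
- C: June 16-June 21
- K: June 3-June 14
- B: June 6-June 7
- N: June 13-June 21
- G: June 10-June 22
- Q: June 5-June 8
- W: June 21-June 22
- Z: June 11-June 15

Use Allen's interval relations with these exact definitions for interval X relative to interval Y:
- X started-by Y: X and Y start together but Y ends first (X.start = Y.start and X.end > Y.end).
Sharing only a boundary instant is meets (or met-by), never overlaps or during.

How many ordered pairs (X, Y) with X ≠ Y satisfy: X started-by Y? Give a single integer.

Checking all 132 ordered pairs for relation 'started-by'; matching pairs in alphabetical order:
(A, Q): A started-by Q ✓
(H, B): H started-by B ✓
Count: 2.

2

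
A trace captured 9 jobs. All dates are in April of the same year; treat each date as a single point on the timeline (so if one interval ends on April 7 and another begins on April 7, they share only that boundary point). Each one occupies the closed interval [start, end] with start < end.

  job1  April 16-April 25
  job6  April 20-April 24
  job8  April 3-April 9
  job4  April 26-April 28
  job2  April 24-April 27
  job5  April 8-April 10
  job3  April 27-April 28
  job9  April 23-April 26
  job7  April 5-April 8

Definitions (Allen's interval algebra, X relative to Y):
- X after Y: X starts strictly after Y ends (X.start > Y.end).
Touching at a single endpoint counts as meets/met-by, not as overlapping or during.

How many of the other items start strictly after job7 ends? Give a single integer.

Target job7 = [April 5, April 8].
job1 [April 16, April 25] → after → counts.
job2 [April 24, April 27] → after → counts.
job3 [April 27, April 28] → after → counts.
job4 [April 26, April 28] → after → counts.
job5 [April 8, April 10] → met-by → no.
job6 [April 20, April 24] → after → counts.
job8 [April 3, April 9] → contains → no.
job9 [April 23, April 26] → after → counts.
Total: 6.

6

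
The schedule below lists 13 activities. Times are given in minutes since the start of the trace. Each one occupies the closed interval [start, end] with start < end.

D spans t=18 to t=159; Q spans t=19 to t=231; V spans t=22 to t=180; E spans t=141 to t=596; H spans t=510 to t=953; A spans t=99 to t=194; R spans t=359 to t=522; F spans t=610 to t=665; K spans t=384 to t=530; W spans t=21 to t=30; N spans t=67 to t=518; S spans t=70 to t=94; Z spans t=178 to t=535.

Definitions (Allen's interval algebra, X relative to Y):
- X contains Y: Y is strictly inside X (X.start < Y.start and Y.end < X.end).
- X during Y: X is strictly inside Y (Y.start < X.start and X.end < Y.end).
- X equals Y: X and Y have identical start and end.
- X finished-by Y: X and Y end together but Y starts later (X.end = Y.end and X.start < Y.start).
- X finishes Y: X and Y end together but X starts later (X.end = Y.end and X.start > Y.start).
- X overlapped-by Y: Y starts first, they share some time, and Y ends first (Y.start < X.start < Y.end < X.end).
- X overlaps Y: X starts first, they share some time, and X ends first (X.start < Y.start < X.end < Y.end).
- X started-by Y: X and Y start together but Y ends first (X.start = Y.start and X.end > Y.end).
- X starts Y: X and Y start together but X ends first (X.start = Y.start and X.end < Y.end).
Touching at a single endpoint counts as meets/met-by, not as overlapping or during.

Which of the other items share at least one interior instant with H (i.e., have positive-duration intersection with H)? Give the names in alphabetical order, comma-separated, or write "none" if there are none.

Target H = [t=510, t=953].
A [t=99, t=194] → before → no.
D [t=18, t=159] → before → no.
E [t=141, t=596] → overlaps → yes.
F [t=610, t=665] → during → yes.
K [t=384, t=530] → overlaps → yes.
N [t=67, t=518] → overlaps → yes.
Q [t=19, t=231] → before → no.
R [t=359, t=522] → overlaps → yes.
S [t=70, t=94] → before → no.
V [t=22, t=180] → before → no.
W [t=21, t=30] → before → no.
Z [t=178, t=535] → overlaps → yes.
Result: E, F, K, N, R, Z.

E, F, K, N, R, Z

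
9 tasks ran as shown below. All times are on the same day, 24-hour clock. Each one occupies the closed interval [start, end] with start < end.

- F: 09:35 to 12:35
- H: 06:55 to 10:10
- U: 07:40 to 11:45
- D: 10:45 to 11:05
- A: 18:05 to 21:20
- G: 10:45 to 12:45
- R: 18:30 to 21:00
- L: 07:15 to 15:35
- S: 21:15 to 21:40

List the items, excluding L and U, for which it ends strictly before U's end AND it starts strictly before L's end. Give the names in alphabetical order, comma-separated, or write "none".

Conditions: its end is strictly before U's end (X.end < 11:45) AND its start is strictly before L's end (X.start < 15:35).
A: end 21:20 < 11:45? ✗; start 18:05 < 15:35? ✗ → no.
D: end 11:05 < 11:45? ✓; start 10:45 < 15:35? ✓ → yes.
F: end 12:35 < 11:45? ✗; start 09:35 < 15:35? ✓ → no.
G: end 12:45 < 11:45? ✗; start 10:45 < 15:35? ✓ → no.
H: end 10:10 < 11:45? ✓; start 06:55 < 15:35? ✓ → yes.
R: end 21:00 < 11:45? ✗; start 18:30 < 15:35? ✗ → no.
S: end 21:40 < 11:45? ✗; start 21:15 < 15:35? ✗ → no.
Result: D, H.

D, H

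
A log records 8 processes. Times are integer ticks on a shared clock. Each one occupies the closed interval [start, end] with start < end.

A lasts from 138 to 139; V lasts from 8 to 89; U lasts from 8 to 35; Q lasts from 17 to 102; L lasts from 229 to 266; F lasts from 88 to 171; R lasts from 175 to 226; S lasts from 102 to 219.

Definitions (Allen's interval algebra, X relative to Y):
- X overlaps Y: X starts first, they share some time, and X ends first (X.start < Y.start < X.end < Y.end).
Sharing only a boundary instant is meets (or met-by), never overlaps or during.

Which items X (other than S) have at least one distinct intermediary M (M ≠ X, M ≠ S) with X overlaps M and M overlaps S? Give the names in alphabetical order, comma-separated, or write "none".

Q, V

Target S = [102, 219].
Intermediaries M with M overlaps S: F.
Via F — items with X overlaps F: Q, V.
Union: Q, V.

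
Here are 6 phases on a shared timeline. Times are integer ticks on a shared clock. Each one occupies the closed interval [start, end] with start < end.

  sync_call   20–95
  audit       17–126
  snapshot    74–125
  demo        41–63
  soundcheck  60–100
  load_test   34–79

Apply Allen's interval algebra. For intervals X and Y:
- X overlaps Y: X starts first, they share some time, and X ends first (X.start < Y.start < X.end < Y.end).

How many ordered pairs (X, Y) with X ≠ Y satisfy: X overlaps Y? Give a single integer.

6

Checking all 30 ordered pairs for relation 'overlaps'; matching pairs in alphabetical order:
(demo, soundcheck): demo overlaps soundcheck ✓
(load_test, snapshot): load_test overlaps snapshot ✓
(load_test, soundcheck): load_test overlaps soundcheck ✓
(soundcheck, snapshot): soundcheck overlaps snapshot ✓
(sync_call, snapshot): sync_call overlaps snapshot ✓
(sync_call, soundcheck): sync_call overlaps soundcheck ✓
Count: 6.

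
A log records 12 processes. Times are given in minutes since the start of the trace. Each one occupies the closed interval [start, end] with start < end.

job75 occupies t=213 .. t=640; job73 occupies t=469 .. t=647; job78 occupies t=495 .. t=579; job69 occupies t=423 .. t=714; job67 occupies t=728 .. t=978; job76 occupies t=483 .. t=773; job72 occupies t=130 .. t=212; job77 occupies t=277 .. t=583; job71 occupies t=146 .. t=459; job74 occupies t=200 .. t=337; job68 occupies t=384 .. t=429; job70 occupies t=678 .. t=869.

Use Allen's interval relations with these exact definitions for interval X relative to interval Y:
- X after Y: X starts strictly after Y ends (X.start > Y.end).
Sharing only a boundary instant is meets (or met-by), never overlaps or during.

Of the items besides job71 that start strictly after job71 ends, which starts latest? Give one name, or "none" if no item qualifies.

job67

Target job71 = [t=146, t=459].
job67 [t=728, t=978] → after → candidate.
job68 [t=384, t=429] → during → excluded.
job69 [t=423, t=714] → overlapped-by → excluded.
job70 [t=678, t=869] → after → candidate.
job72 [t=130, t=212] → overlaps → excluded.
job73 [t=469, t=647] → after → candidate.
job74 [t=200, t=337] → during → excluded.
job75 [t=213, t=640] → overlapped-by → excluded.
job76 [t=483, t=773] → after → candidate.
job77 [t=277, t=583] → overlapped-by → excluded.
job78 [t=495, t=579] → after → candidate.
Among candidates, latest start is t=728 → job67.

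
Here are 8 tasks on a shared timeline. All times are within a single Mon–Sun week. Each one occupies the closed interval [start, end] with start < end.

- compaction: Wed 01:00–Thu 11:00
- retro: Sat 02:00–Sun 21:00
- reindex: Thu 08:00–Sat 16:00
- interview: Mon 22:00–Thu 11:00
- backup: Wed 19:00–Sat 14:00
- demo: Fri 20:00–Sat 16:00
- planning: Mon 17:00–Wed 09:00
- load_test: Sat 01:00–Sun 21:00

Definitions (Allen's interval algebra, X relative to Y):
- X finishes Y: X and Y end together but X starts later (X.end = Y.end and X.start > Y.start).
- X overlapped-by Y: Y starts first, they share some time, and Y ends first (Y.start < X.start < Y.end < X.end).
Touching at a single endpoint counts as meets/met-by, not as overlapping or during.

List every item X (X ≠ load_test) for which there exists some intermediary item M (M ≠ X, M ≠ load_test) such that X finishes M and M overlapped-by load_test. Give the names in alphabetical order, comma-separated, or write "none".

none

Target load_test = [Sat 01:00, Sun 21:00].
Intermediaries M with M overlapped-by load_test: none.
Union: none.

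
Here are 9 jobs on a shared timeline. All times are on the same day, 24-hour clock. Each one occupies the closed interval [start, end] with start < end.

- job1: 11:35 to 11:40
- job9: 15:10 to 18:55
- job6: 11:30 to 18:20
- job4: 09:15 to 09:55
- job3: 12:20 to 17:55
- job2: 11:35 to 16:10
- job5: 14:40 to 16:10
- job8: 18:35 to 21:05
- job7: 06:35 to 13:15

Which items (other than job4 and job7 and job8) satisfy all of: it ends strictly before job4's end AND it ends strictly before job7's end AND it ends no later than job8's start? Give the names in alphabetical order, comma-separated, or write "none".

none

Conditions: its end is strictly before job4's end (X.end < 09:55) AND its end is strictly before job7's end (X.end < 13:15) AND its end is no later than job8's start (X.end <= 18:35).
job1: end 11:40 < 09:55? ✗; end 11:40 < 13:15? ✓; end 11:40 <= 18:35? ✓ → no.
job2: end 16:10 < 09:55? ✗; end 16:10 < 13:15? ✗; end 16:10 <= 18:35? ✓ → no.
job3: end 17:55 < 09:55? ✗; end 17:55 < 13:15? ✗; end 17:55 <= 18:35? ✓ → no.
job5: end 16:10 < 09:55? ✗; end 16:10 < 13:15? ✗; end 16:10 <= 18:35? ✓ → no.
job6: end 18:20 < 09:55? ✗; end 18:20 < 13:15? ✗; end 18:20 <= 18:35? ✓ → no.
job9: end 18:55 < 09:55? ✗; end 18:55 < 13:15? ✗; end 18:55 <= 18:35? ✗ → no.
Result: none.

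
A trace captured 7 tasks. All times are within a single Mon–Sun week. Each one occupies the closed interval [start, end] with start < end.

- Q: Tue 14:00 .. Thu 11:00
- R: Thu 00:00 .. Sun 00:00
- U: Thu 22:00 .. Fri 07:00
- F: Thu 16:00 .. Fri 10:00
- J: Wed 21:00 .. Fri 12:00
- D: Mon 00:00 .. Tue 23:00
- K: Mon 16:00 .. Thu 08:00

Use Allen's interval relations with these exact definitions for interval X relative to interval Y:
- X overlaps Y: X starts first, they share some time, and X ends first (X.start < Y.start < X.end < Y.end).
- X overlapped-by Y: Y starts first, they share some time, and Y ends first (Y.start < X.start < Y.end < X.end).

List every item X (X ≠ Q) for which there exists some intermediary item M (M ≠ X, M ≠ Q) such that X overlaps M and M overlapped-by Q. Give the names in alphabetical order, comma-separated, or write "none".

Target Q = [Tue 14:00, Thu 11:00].
Intermediaries M with M overlapped-by Q: J, R.
Via J — items with X overlaps J: K.
Via R — items with X overlaps R: J, K.
Union: J, K.

J, K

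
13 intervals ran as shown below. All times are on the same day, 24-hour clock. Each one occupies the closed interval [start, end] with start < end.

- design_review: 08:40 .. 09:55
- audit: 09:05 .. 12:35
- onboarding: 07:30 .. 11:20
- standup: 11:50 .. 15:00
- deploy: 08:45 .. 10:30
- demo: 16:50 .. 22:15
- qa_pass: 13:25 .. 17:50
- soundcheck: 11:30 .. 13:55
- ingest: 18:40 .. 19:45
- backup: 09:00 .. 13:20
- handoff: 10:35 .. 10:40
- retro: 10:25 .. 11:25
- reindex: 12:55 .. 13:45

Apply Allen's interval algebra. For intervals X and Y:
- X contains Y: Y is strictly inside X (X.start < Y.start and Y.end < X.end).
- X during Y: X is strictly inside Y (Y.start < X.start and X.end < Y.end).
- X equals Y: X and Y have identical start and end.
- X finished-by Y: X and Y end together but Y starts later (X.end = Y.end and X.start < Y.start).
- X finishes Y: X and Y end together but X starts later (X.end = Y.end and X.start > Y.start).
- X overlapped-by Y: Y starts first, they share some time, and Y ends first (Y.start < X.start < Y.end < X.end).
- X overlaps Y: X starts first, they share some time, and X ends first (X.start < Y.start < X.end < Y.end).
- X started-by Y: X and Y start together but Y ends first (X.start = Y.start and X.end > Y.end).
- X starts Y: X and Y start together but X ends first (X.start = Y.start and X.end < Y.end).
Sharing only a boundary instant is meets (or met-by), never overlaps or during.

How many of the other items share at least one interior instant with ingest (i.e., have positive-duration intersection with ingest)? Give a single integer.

1

Target ingest = [18:40, 19:45].
audit [09:05, 12:35] → before → no.
backup [09:00, 13:20] → before → no.
demo [16:50, 22:15] → contains → counts.
deploy [08:45, 10:30] → before → no.
design_review [08:40, 09:55] → before → no.
handoff [10:35, 10:40] → before → no.
onboarding [07:30, 11:20] → before → no.
qa_pass [13:25, 17:50] → before → no.
reindex [12:55, 13:45] → before → no.
retro [10:25, 11:25] → before → no.
soundcheck [11:30, 13:55] → before → no.
standup [11:50, 15:00] → before → no.
Total: 1.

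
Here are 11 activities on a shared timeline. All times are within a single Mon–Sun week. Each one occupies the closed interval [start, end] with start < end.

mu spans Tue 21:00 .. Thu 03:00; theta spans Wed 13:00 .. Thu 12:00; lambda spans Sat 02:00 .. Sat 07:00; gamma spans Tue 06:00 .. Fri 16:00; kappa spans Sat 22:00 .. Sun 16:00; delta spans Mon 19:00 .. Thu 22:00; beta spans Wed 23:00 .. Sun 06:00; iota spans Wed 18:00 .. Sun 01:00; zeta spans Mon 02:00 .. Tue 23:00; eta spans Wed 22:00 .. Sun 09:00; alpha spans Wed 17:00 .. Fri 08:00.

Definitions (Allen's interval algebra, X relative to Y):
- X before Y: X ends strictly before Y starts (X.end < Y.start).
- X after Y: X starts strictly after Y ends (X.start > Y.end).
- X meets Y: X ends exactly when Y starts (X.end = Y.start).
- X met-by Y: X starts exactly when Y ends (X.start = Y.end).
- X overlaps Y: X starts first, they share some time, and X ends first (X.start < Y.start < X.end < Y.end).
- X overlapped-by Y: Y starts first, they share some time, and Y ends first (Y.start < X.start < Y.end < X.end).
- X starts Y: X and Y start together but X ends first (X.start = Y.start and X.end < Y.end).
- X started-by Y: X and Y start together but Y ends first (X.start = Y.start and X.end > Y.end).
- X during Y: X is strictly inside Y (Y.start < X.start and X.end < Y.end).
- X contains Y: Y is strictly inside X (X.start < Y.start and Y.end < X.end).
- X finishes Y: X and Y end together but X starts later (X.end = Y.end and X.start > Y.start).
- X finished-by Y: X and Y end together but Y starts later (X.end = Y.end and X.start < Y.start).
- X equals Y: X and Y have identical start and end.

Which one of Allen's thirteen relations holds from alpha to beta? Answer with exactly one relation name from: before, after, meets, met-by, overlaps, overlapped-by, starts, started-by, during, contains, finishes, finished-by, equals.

overlaps

alpha = [Wed 17:00, Fri 08:00]; beta = [Wed 23:00, Sun 06:00].
Compare endpoints: alpha.start < beta.start, alpha.start < beta.end, alpha.end > beta.start, alpha.end < beta.end.
That pattern is 'overlaps'.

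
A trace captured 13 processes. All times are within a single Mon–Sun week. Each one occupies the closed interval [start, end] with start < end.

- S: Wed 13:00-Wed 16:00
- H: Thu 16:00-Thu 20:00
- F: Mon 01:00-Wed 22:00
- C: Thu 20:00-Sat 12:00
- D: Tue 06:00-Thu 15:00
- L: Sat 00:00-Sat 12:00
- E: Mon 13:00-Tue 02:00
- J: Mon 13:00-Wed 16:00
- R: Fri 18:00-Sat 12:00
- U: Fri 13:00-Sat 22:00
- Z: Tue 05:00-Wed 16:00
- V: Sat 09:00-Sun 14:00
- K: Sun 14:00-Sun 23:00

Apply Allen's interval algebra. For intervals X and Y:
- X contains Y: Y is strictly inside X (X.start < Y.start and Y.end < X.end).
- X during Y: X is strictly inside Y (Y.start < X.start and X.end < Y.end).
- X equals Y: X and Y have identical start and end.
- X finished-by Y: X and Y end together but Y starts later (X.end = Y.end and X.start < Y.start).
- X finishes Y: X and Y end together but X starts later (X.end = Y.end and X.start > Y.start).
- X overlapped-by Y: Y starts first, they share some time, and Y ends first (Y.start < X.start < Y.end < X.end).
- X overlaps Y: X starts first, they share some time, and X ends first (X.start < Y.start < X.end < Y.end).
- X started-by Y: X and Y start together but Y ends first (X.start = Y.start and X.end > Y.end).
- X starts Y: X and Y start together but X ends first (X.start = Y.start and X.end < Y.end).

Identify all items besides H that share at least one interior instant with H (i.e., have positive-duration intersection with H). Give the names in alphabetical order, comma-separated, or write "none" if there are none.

Target H = [Thu 16:00, Thu 20:00].
C [Thu 20:00, Sat 12:00] → met-by → no.
D [Tue 06:00, Thu 15:00] → before → no.
E [Mon 13:00, Tue 02:00] → before → no.
F [Mon 01:00, Wed 22:00] → before → no.
J [Mon 13:00, Wed 16:00] → before → no.
K [Sun 14:00, Sun 23:00] → after → no.
L [Sat 00:00, Sat 12:00] → after → no.
R [Fri 18:00, Sat 12:00] → after → no.
S [Wed 13:00, Wed 16:00] → before → no.
U [Fri 13:00, Sat 22:00] → after → no.
V [Sat 09:00, Sun 14:00] → after → no.
Z [Tue 05:00, Wed 16:00] → before → no.
Result: none.

none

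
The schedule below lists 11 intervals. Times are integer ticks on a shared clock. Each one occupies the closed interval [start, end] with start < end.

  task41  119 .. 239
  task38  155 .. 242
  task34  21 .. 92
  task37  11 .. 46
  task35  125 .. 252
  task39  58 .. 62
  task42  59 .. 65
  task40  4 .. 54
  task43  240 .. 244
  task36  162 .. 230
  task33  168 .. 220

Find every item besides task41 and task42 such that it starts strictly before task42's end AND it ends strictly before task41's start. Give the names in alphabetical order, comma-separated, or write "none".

task34, task37, task39, task40

Conditions: its start is strictly before task42's end (X.start < 65) AND its end is strictly before task41's start (X.end < 119).
task33: start 168 < 65? ✗; end 220 < 119? ✗ → no.
task34: start 21 < 65? ✓; end 92 < 119? ✓ → yes.
task35: start 125 < 65? ✗; end 252 < 119? ✗ → no.
task36: start 162 < 65? ✗; end 230 < 119? ✗ → no.
task37: start 11 < 65? ✓; end 46 < 119? ✓ → yes.
task38: start 155 < 65? ✗; end 242 < 119? ✗ → no.
task39: start 58 < 65? ✓; end 62 < 119? ✓ → yes.
task40: start 4 < 65? ✓; end 54 < 119? ✓ → yes.
task43: start 240 < 65? ✗; end 244 < 119? ✗ → no.
Result: task34, task37, task39, task40.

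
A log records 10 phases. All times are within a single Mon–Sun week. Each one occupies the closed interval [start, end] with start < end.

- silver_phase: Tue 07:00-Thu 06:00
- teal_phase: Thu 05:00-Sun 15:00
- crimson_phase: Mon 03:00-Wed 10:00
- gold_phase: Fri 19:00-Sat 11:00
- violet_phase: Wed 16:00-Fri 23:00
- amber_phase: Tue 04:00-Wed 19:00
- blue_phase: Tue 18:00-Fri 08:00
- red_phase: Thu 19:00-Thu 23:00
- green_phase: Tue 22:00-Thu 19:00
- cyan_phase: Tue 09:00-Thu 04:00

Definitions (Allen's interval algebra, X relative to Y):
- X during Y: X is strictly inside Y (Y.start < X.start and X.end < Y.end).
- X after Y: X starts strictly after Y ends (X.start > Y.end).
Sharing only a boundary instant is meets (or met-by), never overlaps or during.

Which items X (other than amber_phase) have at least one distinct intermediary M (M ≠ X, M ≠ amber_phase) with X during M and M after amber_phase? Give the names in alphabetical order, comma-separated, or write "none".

Target amber_phase = [Tue 04:00, Wed 19:00].
Intermediaries M with M after amber_phase: gold_phase, red_phase, teal_phase.
Via gold_phase — items with X during gold_phase: none.
Via red_phase — items with X during red_phase: none.
Via teal_phase — items with X during teal_phase: gold_phase, red_phase.
Union: gold_phase, red_phase.

gold_phase, red_phase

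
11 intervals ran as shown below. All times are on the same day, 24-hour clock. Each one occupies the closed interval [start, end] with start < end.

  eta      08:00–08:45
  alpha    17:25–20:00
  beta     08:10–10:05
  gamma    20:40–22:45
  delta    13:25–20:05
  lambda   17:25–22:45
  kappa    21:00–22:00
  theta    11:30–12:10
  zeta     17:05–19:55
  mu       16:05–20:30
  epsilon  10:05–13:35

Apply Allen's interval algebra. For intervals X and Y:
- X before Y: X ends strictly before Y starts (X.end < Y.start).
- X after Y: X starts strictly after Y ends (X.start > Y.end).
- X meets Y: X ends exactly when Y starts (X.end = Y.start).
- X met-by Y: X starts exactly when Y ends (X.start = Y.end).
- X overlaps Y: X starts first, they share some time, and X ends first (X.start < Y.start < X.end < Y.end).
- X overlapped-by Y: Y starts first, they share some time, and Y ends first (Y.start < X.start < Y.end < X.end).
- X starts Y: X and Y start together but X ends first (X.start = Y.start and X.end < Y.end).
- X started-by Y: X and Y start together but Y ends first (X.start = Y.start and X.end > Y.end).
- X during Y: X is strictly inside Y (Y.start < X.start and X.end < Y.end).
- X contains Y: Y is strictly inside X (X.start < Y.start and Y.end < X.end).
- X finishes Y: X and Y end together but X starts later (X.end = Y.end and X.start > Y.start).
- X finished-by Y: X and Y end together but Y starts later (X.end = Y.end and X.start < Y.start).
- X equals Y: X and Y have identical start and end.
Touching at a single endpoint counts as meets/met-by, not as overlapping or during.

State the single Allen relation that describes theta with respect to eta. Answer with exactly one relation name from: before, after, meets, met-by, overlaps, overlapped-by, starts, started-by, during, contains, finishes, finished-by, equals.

after

theta = [11:30, 12:10]; eta = [08:00, 08:45].
Compare endpoints: theta.start > eta.start, theta.start > eta.end, theta.end > eta.start, theta.end > eta.end.
That pattern is 'after'.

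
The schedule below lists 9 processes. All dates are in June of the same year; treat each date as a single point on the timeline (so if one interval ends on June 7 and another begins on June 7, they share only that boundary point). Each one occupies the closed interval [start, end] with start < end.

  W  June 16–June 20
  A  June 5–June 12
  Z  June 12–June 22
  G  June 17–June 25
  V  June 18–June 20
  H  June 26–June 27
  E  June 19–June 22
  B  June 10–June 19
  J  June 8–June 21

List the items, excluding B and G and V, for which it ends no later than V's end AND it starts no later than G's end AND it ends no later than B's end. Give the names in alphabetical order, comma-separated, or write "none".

A

Conditions: its end is no later than V's end (X.end <= June 20) AND its start is no later than G's end (X.start <= June 25) AND its end is no later than B's end (X.end <= June 19).
A: end June 12 <= June 20? ✓; start June 5 <= June 25? ✓; end June 12 <= June 19? ✓ → yes.
E: end June 22 <= June 20? ✗; start June 19 <= June 25? ✓; end June 22 <= June 19? ✗ → no.
H: end June 27 <= June 20? ✗; start June 26 <= June 25? ✗; end June 27 <= June 19? ✗ → no.
J: end June 21 <= June 20? ✗; start June 8 <= June 25? ✓; end June 21 <= June 19? ✗ → no.
W: end June 20 <= June 20? ✓; start June 16 <= June 25? ✓; end June 20 <= June 19? ✗ → no.
Z: end June 22 <= June 20? ✗; start June 12 <= June 25? ✓; end June 22 <= June 19? ✗ → no.
Result: A.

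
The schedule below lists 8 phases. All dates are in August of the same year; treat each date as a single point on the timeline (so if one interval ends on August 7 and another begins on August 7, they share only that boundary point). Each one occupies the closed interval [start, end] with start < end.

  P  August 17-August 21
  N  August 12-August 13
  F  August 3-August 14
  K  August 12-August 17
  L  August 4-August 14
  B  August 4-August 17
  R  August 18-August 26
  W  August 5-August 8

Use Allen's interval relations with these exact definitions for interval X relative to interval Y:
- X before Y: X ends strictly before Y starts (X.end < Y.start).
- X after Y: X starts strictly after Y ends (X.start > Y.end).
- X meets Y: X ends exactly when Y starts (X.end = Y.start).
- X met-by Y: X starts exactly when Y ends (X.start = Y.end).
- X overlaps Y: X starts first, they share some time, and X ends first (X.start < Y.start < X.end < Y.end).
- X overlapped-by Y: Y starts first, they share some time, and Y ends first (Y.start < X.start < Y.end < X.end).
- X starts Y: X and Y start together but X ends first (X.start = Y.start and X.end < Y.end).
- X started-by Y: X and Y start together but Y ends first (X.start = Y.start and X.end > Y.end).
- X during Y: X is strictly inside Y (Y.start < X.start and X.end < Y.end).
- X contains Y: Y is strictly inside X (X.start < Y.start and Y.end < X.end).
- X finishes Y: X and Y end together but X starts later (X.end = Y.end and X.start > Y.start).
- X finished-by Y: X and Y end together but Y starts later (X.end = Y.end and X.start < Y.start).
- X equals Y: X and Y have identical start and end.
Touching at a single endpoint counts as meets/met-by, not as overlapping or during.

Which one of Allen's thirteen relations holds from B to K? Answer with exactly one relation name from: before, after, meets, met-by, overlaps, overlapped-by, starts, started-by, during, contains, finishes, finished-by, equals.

B = [August 4, August 17]; K = [August 12, August 17].
Compare endpoints: B.start < K.start, B.start < K.end, B.end > K.start, B.end = K.end.
That pattern is 'finished-by'.

finished-by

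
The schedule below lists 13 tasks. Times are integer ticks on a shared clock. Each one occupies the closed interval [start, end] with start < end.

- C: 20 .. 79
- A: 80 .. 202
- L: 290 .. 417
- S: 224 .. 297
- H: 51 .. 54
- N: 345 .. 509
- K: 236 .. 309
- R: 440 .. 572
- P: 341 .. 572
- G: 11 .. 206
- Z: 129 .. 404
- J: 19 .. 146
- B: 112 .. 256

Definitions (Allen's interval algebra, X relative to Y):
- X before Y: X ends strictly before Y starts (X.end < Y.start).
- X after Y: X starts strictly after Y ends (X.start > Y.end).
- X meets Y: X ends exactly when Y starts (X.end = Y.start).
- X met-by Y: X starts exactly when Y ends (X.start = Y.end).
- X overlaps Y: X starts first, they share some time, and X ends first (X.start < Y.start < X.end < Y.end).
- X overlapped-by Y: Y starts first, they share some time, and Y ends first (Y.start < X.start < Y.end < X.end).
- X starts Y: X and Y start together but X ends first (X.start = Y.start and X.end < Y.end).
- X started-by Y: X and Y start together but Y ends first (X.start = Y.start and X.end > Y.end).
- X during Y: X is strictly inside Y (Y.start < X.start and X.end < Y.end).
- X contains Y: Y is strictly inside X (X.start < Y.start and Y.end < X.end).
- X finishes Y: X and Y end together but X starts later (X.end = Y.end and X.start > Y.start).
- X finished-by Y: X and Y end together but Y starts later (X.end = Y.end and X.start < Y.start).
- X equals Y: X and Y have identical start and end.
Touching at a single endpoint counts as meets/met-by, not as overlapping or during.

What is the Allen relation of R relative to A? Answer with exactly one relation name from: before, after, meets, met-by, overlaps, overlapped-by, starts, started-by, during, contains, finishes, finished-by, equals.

R = [440, 572]; A = [80, 202].
Compare endpoints: R.start > A.start, R.start > A.end, R.end > A.start, R.end > A.end.
That pattern is 'after'.

after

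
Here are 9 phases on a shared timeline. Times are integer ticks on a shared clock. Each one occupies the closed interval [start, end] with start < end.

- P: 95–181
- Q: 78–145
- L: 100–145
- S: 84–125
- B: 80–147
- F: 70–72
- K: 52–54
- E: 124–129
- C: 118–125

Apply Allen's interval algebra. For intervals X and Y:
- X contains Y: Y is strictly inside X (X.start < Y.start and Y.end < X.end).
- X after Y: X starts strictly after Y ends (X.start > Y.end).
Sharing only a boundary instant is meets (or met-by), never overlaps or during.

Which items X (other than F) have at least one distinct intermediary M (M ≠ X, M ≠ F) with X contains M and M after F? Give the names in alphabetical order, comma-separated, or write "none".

B, L, P, Q

Target F = [70, 72].
Intermediaries M with M after F: B, C, E, L, P, Q, S.
Via B — items with X contains B: none.
Via C — items with X contains C: B, L, P, Q.
Via E — items with X contains E: B, L, P, Q.
Via L — items with X contains L: B, P.
Via P — items with X contains P: none.
Via Q — items with X contains Q: none.
Via S — items with X contains S: B, Q.
Union: B, L, P, Q.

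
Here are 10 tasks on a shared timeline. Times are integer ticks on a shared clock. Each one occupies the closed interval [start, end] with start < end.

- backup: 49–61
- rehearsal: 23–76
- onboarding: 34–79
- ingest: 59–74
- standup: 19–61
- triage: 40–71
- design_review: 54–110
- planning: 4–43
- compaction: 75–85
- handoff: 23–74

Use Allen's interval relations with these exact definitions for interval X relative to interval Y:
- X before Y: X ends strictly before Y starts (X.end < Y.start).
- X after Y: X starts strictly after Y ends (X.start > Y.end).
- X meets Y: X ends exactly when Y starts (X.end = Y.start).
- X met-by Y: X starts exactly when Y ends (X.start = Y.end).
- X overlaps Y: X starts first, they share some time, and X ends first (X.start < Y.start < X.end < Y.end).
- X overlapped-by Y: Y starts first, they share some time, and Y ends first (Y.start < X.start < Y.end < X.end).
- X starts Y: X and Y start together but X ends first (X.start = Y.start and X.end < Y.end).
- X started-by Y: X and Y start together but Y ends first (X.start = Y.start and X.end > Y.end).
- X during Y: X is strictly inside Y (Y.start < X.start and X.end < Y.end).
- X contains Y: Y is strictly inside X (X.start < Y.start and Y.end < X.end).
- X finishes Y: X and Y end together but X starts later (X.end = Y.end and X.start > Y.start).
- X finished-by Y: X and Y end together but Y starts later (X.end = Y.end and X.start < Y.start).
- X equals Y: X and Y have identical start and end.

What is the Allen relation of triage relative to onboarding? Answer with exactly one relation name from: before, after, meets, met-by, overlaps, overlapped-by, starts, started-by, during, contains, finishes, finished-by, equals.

during

triage = [40, 71]; onboarding = [34, 79].
Compare endpoints: triage.start > onboarding.start, triage.start < onboarding.end, triage.end > onboarding.start, triage.end < onboarding.end.
That pattern is 'during'.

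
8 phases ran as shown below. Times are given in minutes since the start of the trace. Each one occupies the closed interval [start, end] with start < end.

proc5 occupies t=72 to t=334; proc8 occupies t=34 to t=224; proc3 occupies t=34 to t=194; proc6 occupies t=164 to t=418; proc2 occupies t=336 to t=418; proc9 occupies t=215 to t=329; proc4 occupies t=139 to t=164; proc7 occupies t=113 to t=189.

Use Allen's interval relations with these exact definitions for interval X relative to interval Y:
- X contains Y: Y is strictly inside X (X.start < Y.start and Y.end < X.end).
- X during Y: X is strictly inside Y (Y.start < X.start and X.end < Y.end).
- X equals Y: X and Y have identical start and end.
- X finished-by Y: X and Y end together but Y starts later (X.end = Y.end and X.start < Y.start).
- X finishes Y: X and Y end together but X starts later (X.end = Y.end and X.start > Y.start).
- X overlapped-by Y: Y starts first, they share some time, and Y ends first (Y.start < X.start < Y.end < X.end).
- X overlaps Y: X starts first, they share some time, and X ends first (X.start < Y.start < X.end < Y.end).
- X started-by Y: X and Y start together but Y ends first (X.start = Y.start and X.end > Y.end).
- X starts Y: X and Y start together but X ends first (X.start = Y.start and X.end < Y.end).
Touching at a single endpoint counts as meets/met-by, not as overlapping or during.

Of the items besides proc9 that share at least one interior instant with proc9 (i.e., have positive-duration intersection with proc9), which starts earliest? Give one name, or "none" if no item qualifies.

Target proc9 = [t=215, t=329].
proc2 [t=336, t=418] → after → excluded.
proc3 [t=34, t=194] → before → excluded.
proc4 [t=139, t=164] → before → excluded.
proc5 [t=72, t=334] → contains → candidate.
proc6 [t=164, t=418] → contains → candidate.
proc7 [t=113, t=189] → before → excluded.
proc8 [t=34, t=224] → overlaps → candidate.
Among candidates, earliest start is t=34 → proc8.

proc8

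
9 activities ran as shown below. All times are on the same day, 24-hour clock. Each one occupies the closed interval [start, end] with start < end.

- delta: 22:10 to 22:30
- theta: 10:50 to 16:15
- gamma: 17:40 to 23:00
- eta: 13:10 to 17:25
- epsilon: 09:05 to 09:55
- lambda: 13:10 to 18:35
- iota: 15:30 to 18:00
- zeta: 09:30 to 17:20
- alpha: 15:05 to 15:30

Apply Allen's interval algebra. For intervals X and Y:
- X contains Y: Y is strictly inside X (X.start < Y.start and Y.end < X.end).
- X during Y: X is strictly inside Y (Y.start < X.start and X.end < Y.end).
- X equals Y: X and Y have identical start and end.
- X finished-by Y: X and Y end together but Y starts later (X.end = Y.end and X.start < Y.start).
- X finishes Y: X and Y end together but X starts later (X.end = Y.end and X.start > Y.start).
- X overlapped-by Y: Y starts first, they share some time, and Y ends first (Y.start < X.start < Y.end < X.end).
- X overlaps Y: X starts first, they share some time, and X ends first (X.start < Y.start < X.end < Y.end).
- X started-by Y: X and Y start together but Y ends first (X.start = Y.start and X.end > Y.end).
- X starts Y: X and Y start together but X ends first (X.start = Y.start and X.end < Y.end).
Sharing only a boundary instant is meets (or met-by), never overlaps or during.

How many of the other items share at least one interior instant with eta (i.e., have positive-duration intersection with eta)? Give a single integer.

5

Target eta = [13:10, 17:25].
alpha [15:05, 15:30] → during → counts.
delta [22:10, 22:30] → after → no.
epsilon [09:05, 09:55] → before → no.
gamma [17:40, 23:00] → after → no.
iota [15:30, 18:00] → overlapped-by → counts.
lambda [13:10, 18:35] → started-by → counts.
theta [10:50, 16:15] → overlaps → counts.
zeta [09:30, 17:20] → overlaps → counts.
Total: 5.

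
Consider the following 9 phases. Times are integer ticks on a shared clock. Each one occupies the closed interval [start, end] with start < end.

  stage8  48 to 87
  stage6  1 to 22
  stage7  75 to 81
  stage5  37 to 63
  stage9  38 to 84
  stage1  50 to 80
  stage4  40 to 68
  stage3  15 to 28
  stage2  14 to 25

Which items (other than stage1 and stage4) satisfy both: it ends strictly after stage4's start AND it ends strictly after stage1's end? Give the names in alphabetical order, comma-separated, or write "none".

Conditions: its end is strictly after stage4's start (X.end > 40) AND its end is strictly after stage1's end (X.end > 80).
stage2: end 25 > 40? ✗; end 25 > 80? ✗ → no.
stage3: end 28 > 40? ✗; end 28 > 80? ✗ → no.
stage5: end 63 > 40? ✓; end 63 > 80? ✗ → no.
stage6: end 22 > 40? ✗; end 22 > 80? ✗ → no.
stage7: end 81 > 40? ✓; end 81 > 80? ✓ → yes.
stage8: end 87 > 40? ✓; end 87 > 80? ✓ → yes.
stage9: end 84 > 40? ✓; end 84 > 80? ✓ → yes.
Result: stage7, stage8, stage9.

stage7, stage8, stage9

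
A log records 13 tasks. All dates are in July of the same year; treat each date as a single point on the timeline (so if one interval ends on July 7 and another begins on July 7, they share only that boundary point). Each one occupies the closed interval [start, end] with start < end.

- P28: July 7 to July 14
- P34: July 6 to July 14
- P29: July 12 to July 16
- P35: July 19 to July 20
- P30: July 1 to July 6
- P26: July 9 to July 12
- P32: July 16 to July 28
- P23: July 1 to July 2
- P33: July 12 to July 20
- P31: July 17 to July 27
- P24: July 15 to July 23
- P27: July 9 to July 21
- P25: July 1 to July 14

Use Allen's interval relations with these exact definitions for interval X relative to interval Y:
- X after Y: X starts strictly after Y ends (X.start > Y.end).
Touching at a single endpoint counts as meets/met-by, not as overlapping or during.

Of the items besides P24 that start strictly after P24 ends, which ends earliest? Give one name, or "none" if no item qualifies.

none

Target P24 = [July 15, July 23].
P23 [July 1, July 2] → before → excluded.
P25 [July 1, July 14] → before → excluded.
P26 [July 9, July 12] → before → excluded.
P27 [July 9, July 21] → overlaps → excluded.
P28 [July 7, July 14] → before → excluded.
P29 [July 12, July 16] → overlaps → excluded.
P30 [July 1, July 6] → before → excluded.
P31 [July 17, July 27] → overlapped-by → excluded.
P32 [July 16, July 28] → overlapped-by → excluded.
P33 [July 12, July 20] → overlaps → excluded.
P34 [July 6, July 14] → before → excluded.
P35 [July 19, July 20] → during → excluded.
No candidates → none.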